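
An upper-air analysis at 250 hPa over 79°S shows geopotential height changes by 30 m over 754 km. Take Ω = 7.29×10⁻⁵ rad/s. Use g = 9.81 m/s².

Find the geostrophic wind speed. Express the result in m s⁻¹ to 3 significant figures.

Coriolis parameter at 79°S:
f = 2Ω sin φ = 2 × 7.29×10⁻⁵ × sin 79° = 1.43×10⁻⁴ s⁻¹
Height gradient: |∂Z/∂n| = 30 m / 754000 m = 3.98×10⁻⁵
On a pressure surface, geostrophic balance gives V_g = (g/f)|∂Z/∂n|:
V_g = 9.81 × 3.98×10⁻⁵ / 1.43×10⁻⁴ = 2.73 m/s

2.73 m s⁻¹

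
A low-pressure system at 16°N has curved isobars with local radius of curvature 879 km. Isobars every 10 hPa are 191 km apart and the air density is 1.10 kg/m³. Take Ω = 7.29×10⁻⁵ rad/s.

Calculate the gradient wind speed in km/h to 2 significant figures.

180 km/h

Coriolis parameter at 16°N:
f = 2Ω sin φ = 2 × 7.29×10⁻⁵ × sin 16° = 4.02×10⁻⁵ s⁻¹
Pressure gradient: |∂P/∂n| = 1000 Pa / 191000 m = 5.24×10⁻³ Pa/m
Geostrophic speed: V_g = |∂P/∂n|/(fρ) = 5.24×10⁻³/(4.02×10⁻⁵ × 1.10) = 118 m/s
Around a low, centrifugal force acts outward with Coriolis, so pressure-gradient force balances both:
(1/ρ)|∂P/∂n| = fV + V²/R  →  V² + fR·V − fR·V_g = 0
With fR = 4.02×10⁻⁵ × 879×10³ m = 35.3 m/s:
V = [−fR + √((fR)² + 4 fR V_g)]/2 = [−35.3 + √(35.3² + 4×35.3×118)]/2 = 49.4 m/s
Subgeostrophic (V < V_g = 118 m/s), as expected around a low.
Converting: 49.4 m/s × 3.6 = 180 km/h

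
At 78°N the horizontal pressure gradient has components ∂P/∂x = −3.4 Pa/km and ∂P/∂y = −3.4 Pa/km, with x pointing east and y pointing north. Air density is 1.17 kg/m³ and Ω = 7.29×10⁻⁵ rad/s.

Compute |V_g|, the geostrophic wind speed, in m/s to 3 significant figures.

Coriolis parameter at 78°N:
f = 2Ω sin φ = 2 × 7.29×10⁻⁵ × sin 78° = 1.43×10⁻⁴ s⁻¹
Component geostrophic relations (x east, y north):
u_g = −(1/(fρ)) ∂P/∂y,  v_g = (1/(fρ)) ∂P/∂x
u_g = −(−3.4×10⁻³)/(1.43×10⁻⁴ × 1.17) = 20.4 m/s;  v_g = (−3.4×10⁻³)/(1.43×10⁻⁴ × 1.17) = −20.4 m/s
|V_g| = √(u_g² + v_g²) = 28.8 m/s

28.8 m/s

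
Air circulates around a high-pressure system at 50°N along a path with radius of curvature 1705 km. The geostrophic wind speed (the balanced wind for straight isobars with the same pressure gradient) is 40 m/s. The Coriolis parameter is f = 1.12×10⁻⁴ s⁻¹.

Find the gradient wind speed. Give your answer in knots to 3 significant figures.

Around a high, pressure-gradient force acts outward with centrifugal, so Coriolis balances both:
fV = (1/ρ)|∂P/∂n| + V²/R  →  V² − fR·V + fR·V_g = 0
With fR = 1.12×10⁻⁴ × 1705×10³ m = 191 m/s:
V = [fR − √((fR)² − 4 fR V_g)]/2 = [191 − √(191² − 4×191×40)]/2 = 57 m/s
Supergeostrophic (V > V_g = 40 m/s), as expected around a high.
Converting: 57 m/s × 1.944 = 111 knots

111 knots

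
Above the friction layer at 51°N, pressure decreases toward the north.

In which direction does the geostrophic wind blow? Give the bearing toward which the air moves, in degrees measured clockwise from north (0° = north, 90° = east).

The pressure-gradient force points toward the north (bearing 000°).
Geostrophic balance: in the Northern Hemisphere the Coriolis force deflects motion to the right, so the geostrophic wind blows 90° to the right of the pressure-gradient force (low pressure on the left).
Rotating 000° by 90° clockwise gives 090° — the wind blows toward the east.

090°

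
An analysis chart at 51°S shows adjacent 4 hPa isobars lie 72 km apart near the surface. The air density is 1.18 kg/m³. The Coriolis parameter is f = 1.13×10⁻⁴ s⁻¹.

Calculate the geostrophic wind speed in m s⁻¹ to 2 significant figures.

42 m s⁻¹

Pressure gradient: |∂P/∂n| = 400 Pa / 72000 m = 5.56×10⁻³ Pa/m
Geostrophic balance (pressure-gradient force = Coriolis force):
V_g = (1/(fρ)) |∂P/∂n| = 5.56×10⁻³ / (1.13×10⁻⁴ × 1.18) = 41.7 m/s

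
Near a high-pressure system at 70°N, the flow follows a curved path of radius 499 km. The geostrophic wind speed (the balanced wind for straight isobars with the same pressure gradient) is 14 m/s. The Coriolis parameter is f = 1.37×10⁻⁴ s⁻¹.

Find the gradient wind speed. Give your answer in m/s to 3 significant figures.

19.6 m/s

Around a high, pressure-gradient force acts outward with centrifugal, so Coriolis balances both:
fV = (1/ρ)|∂P/∂n| + V²/R  →  V² − fR·V + fR·V_g = 0
With fR = 1.37×10⁻⁴ × 499×10³ m = 68.4 m/s:
V = [fR − √((fR)² − 4 fR V_g)]/2 = [68.4 − √(68.4² − 4×68.4×14)]/2 = 19.6 m/s
Supergeostrophic (V > V_g = 14 m/s), as expected around a high.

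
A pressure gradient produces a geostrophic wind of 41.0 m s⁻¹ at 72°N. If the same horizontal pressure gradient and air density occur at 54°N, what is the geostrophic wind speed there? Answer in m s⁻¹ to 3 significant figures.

With the same pressure gradient and density, V_g ∝ 1/f ∝ 1/sin φ.
V₂ = V₁ · sin φ₁ / sin φ₂ = 41.0 × sin 72° / sin 54°
V₂ = 41.0 × 0.9511/0.8090 = 48.2 m s⁻¹

48.2 m s⁻¹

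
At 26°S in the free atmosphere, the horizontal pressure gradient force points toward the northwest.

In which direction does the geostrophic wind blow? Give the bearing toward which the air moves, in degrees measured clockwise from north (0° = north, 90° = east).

The pressure-gradient force points toward the northwest (bearing 315°).
Geostrophic balance: in the Southern Hemisphere the Coriolis force deflects motion to the left, so the geostrophic wind blows 90° to the left of the pressure-gradient force (low pressure on the right).
Rotating 315° by 90° counterclockwise gives 225° — the wind blows toward the southwest.

225°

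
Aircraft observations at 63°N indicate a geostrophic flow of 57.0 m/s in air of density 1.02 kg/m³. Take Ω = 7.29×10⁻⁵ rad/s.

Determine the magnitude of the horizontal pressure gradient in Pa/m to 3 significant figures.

7.55×10⁻³ Pa/m

Coriolis parameter at 63°N:
f = 2Ω sin φ = 2 × 7.29×10⁻⁵ × sin 63° = 1.30×10⁻⁴ s⁻¹
Geostrophic balance rearranged: |∂P/∂n| = f ρ V_g
|∂P/∂n| = 1.30×10⁻⁴ × 1.02 × 57.0 = 7.55×10⁻³ Pa/m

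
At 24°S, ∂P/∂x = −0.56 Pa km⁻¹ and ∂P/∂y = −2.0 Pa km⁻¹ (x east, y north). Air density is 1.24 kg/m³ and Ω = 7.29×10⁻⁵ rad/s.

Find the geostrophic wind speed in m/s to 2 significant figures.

28 m/s

Coriolis parameter at 24°S:
f = 2Ω sin φ = 2 × 7.29×10⁻⁵ × sin 24° = 5.93×10⁻⁵ s⁻¹
In the Southern Hemisphere f is negative: f = −5.93×10⁻⁵ s⁻¹.
Component geostrophic relations (x east, y north):
u_g = −(1/(fρ)) ∂P/∂y,  v_g = (1/(fρ)) ∂P/∂x
u_g = −(−2.0×10⁻³)/(−5.93×10⁻⁵ × 1.24) = −27.2 m/s;  v_g = (−0.56×10⁻³)/(−5.93×10⁻⁵ × 1.24) = 7.62 m/s
|V_g| = √(u_g² + v_g²) = 28.2 m/s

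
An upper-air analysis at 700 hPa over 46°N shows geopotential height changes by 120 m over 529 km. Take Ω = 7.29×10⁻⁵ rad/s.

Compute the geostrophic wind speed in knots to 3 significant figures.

41.2 knots

Coriolis parameter at 46°N:
f = 2Ω sin φ = 2 × 7.29×10⁻⁵ × sin 46° = 1.05×10⁻⁴ s⁻¹
Height gradient: |∂Z/∂n| = 120 m / 529000 m = 2.27×10⁻⁴
On a pressure surface, geostrophic balance gives V_g = (g/f)|∂Z/∂n|:
V_g = 9.81 × 2.27×10⁻⁴ / 1.05×10⁻⁴ = 21.2 m/s
Converting: 21.2 m/s × 1.944 = 41.2 knots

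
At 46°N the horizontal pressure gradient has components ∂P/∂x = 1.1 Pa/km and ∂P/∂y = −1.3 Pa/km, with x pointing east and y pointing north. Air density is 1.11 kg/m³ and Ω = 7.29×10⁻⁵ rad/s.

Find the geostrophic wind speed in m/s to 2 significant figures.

Coriolis parameter at 46°N:
f = 2Ω sin φ = 2 × 7.29×10⁻⁵ × sin 46° = 1.05×10⁻⁴ s⁻¹
Component geostrophic relations (x east, y north):
u_g = −(1/(fρ)) ∂P/∂y,  v_g = (1/(fρ)) ∂P/∂x
u_g = −(−1.3×10⁻³)/(1.05×10⁻⁴ × 1.11) = 11.2 m/s;  v_g = (1.1×10⁻³)/(1.05×10⁻⁴ × 1.11) = 9.45 m/s
|V_g| = √(u_g² + v_g²) = 14.6 m/s

15 m/s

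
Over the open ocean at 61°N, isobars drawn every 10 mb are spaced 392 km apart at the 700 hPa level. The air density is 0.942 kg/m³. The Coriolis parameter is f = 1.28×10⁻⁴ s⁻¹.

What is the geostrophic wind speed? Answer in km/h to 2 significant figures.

Pressure gradient: |∂P/∂n| = 1000 Pa / 392000 m = 2.55×10⁻³ Pa/m
Geostrophic balance (pressure-gradient force = Coriolis force):
V_g = (1/(fρ)) |∂P/∂n| = 2.55×10⁻³ / (1.28×10⁻⁴ × 0.942) = 21.2 m/s
Converting: 21.2 m/s × 3.6 = 76 km/h

76 km/h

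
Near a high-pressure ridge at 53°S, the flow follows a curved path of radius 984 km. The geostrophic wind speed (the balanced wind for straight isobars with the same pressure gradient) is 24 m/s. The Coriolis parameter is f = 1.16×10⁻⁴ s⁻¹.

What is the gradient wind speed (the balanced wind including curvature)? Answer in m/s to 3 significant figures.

Around a high, pressure-gradient force acts outward with centrifugal, so Coriolis balances both:
fV = (1/ρ)|∂P/∂n| + V²/R  →  V² − fR·V + fR·V_g = 0
With fR = 1.16×10⁻⁴ × 984×10³ m = 114 m/s:
V = [fR − √((fR)² − 4 fR V_g)]/2 = [114 − √(114² − 4×114×24)]/2 = 34.3 m/s
Supergeostrophic (V > V_g = 24 m/s), as expected around a high.

34.3 m/s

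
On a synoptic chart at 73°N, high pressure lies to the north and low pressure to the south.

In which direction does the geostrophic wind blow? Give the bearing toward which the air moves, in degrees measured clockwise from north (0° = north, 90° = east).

270°

The pressure-gradient force points toward the south (bearing 180°).
Geostrophic balance: in the Northern Hemisphere the Coriolis force deflects motion to the right, so the geostrophic wind blows 90° to the right of the pressure-gradient force (low pressure on the left).
Rotating 180° by 90° clockwise gives 270° — the wind blows toward the west.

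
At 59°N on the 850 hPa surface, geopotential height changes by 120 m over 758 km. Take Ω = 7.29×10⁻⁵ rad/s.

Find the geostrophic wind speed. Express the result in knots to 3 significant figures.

Coriolis parameter at 59°N:
f = 2Ω sin φ = 2 × 7.29×10⁻⁵ × sin 59° = 1.25×10⁻⁴ s⁻¹
Height gradient: |∂Z/∂n| = 120 m / 758000 m = 1.58×10⁻⁴
On a pressure surface, geostrophic balance gives V_g = (g/f)|∂Z/∂n|:
V_g = 9.81 × 1.58×10⁻⁴ / 1.25×10⁻⁴ = 12.4 m/s
Converting: 12.4 m/s × 1.944 = 24.2 knots

24.2 knots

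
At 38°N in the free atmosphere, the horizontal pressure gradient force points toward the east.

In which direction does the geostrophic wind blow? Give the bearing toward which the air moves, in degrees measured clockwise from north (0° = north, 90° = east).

180°

The pressure-gradient force points toward the east (bearing 090°).
Geostrophic balance: in the Northern Hemisphere the Coriolis force deflects motion to the right, so the geostrophic wind blows 90° to the right of the pressure-gradient force (low pressure on the left).
Rotating 090° by 90° clockwise gives 180° — the wind blows toward the south.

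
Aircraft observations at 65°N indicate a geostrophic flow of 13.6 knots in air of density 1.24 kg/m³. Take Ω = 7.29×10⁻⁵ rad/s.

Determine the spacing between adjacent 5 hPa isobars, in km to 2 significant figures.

Coriolis parameter at 65°N:
f = 2Ω sin φ = 2 × 7.29×10⁻⁵ × sin 65° = 1.32×10⁻⁴ s⁻¹
Wind speed in SI: 13.6 knots = 7.00 m/s
Geostrophic balance rearranged: |∂P/∂n| = f ρ V_g
|∂P/∂n| = 1.32×10⁻⁴ × 1.24 × 7.00 = 1.15×10⁻³ Pa/m
Isobar spacing: Δn = ΔP/|∂P/∂n| = 500 Pa / 1.15×10⁻³ Pa/m = 436152 m ≈ 440 km

440 km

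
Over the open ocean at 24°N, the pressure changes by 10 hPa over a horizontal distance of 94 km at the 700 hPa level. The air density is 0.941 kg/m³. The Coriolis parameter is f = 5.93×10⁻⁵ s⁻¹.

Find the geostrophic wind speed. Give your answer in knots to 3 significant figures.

371 knots

Pressure gradient: |∂P/∂n| = 1000 Pa / 94000 m = 1.06×10⁻² Pa/m
Geostrophic balance (pressure-gradient force = Coriolis force):
V_g = (1/(fρ)) |∂P/∂n| = 1.06×10⁻² / (5.93×10⁻⁵ × 0.941) = 191 m/s
Converting: 191 m/s × 1.944 = 371 knots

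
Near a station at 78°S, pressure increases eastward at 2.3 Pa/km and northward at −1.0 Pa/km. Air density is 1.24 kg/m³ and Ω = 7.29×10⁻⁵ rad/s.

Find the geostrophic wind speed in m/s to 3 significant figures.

14.2 m/s

Coriolis parameter at 78°S:
f = 2Ω sin φ = 2 × 7.29×10⁻⁵ × sin 78° = 1.43×10⁻⁴ s⁻¹
In the Southern Hemisphere f is negative: f = −1.43×10⁻⁴ s⁻¹.
Component geostrophic relations (x east, y north):
u_g = −(1/(fρ)) ∂P/∂y,  v_g = (1/(fρ)) ∂P/∂x
u_g = −(−1.0×10⁻³)/(−1.43×10⁻⁴ × 1.24) = −5.65 m/s;  v_g = (2.3×10⁻³)/(−1.43×10⁻⁴ × 1.24) = −13.0 m/s
|V_g| = √(u_g² + v_g²) = 14.2 m/s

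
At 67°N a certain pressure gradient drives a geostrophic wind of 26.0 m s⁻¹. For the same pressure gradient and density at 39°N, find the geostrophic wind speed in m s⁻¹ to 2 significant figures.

With the same pressure gradient and density, V_g ∝ 1/f ∝ 1/sin φ.
V₂ = V₁ · sin φ₁ / sin φ₂ = 26.0 × sin 67° / sin 39°
V₂ = 26.0 × 0.9205/0.6293 = 38 m s⁻¹

38 m s⁻¹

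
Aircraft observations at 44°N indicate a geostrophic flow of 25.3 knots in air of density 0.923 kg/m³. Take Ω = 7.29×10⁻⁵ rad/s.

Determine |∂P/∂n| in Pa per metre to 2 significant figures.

Coriolis parameter at 44°N:
f = 2Ω sin φ = 2 × 7.29×10⁻⁵ × sin 44° = 1.01×10⁻⁴ s⁻¹
Wind speed in SI: 25.3 knots = 13.0 m/s
Geostrophic balance rearranged: |∂P/∂n| = f ρ V_g
|∂P/∂n| = 1.01×10⁻⁴ × 0.923 × 13.0 = 1.22×10⁻³ Pa/m

1.2×10⁻³ Pa/m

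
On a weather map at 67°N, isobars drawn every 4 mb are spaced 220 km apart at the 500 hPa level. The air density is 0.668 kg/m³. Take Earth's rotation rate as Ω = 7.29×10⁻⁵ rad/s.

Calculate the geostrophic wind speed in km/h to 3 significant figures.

73.0 km/h

Coriolis parameter at 67°N:
f = 2Ω sin φ = 2 × 7.29×10⁻⁵ × sin 67° = 1.34×10⁻⁴ s⁻¹
Pressure gradient: |∂P/∂n| = 400 Pa / 220000 m = 1.82×10⁻³ Pa/m
Geostrophic balance (pressure-gradient force = Coriolis force):
V_g = (1/(fρ)) |∂P/∂n| = 1.82×10⁻³ / (1.34×10⁻⁴ × 0.668) = 20.3 m/s
Converting: 20.3 m/s × 3.6 = 73.0 km/h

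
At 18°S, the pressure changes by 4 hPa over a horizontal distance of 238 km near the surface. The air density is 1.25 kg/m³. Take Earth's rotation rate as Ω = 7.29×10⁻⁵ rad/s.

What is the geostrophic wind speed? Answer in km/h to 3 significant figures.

107 km/h

Coriolis parameter at 18°S:
f = 2Ω sin φ = 2 × 7.29×10⁻⁵ × sin 18° = 4.51×10⁻⁵ s⁻¹
Pressure gradient: |∂P/∂n| = 400 Pa / 238000 m = 1.68×10⁻³ Pa/m
Geostrophic balance (pressure-gradient force = Coriolis force):
V_g = (1/(fρ)) |∂P/∂n| = 1.68×10⁻³ / (4.51×10⁻⁵ × 1.25) = 29.8 m/s
Converting: 29.8 m/s × 3.6 = 107 km/h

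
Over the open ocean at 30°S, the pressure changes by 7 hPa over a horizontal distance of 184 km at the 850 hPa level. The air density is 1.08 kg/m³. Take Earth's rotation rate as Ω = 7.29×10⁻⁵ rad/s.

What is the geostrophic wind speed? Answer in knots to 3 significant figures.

93.9 knots

Coriolis parameter at 30°S:
f = 2Ω sin φ = 2 × 7.29×10⁻⁵ × sin 30° = 7.29×10⁻⁵ s⁻¹
Pressure gradient: |∂P/∂n| = 700 Pa / 184000 m = 3.80×10⁻³ Pa/m
Geostrophic balance (pressure-gradient force = Coriolis force):
V_g = (1/(fρ)) |∂P/∂n| = 3.80×10⁻³ / (7.29×10⁻⁵ × 1.08) = 48.3 m/s
Converting: 48.3 m/s × 1.944 = 93.9 knots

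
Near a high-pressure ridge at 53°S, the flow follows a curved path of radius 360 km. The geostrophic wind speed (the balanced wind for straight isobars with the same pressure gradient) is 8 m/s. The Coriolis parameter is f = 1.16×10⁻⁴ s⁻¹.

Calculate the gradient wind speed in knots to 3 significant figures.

21.0 knots

Around a high, pressure-gradient force acts outward with centrifugal, so Coriolis balances both:
fV = (1/ρ)|∂P/∂n| + V²/R  →  V² − fR·V + fR·V_g = 0
With fR = 1.16×10⁻⁴ × 360×10³ m = 41.8 m/s:
V = [fR − √((fR)² − 4 fR V_g)]/2 = [41.8 − √(41.8² − 4×41.8×8)]/2 = 10.8 m/s
Supergeostrophic (V > V_g = 8 m/s), as expected around a high.
Converting: 10.8 m/s × 1.944 = 21.0 knots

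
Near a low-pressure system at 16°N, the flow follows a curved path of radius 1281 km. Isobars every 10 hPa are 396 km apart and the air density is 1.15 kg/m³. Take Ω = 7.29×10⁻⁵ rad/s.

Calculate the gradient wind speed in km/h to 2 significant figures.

120 km/h

Coriolis parameter at 16°N:
f = 2Ω sin φ = 2 × 7.29×10⁻⁵ × sin 16° = 4.02×10⁻⁵ s⁻¹
Pressure gradient: |∂P/∂n| = 1000 Pa / 396000 m = 2.53×10⁻³ Pa/m
Geostrophic speed: V_g = |∂P/∂n|/(fρ) = 2.53×10⁻³/(4.02×10⁻⁵ × 1.15) = 54.6 m/s
Around a low, centrifugal force acts outward with Coriolis, so pressure-gradient force balances both:
(1/ρ)|∂P/∂n| = fV + V²/R  →  V² + fR·V − fR·V_g = 0
With fR = 4.02×10⁻⁵ × 1281×10³ m = 51.5 m/s:
V = [−fR + √((fR)² + 4 fR V_g)]/2 = [−51.5 + √(51.5² + 4×51.5×54.6)]/2 = 33.2 m/s
Subgeostrophic (V < V_g = 54.6 m/s), as expected around a low.
Converting: 33.2 m/s × 3.6 = 120 km/h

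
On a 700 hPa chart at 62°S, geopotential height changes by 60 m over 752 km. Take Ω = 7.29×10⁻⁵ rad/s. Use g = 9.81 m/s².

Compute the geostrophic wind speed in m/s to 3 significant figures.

6.08 m/s

Coriolis parameter at 62°S:
f = 2Ω sin φ = 2 × 7.29×10⁻⁵ × sin 62° = 1.29×10⁻⁴ s⁻¹
Height gradient: |∂Z/∂n| = 60 m / 752000 m = 7.98×10⁻⁵
On a pressure surface, geostrophic balance gives V_g = (g/f)|∂Z/∂n|:
V_g = 9.81 × 7.98×10⁻⁵ / 1.29×10⁻⁴ = 6.08 m/s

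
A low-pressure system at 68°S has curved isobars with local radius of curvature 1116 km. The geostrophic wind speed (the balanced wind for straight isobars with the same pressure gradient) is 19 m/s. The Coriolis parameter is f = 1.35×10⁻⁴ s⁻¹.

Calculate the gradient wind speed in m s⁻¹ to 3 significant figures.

Around a low, centrifugal force acts outward with Coriolis, so pressure-gradient force balances both:
(1/ρ)|∂P/∂n| = fV + V²/R  →  V² + fR·V − fR·V_g = 0
With fR = 1.35×10⁻⁴ × 1116×10³ m = 151 m/s:
V = [−fR + √((fR)² + 4 fR V_g)]/2 = [−151 + √(151² + 4×151×19)]/2 = 17.1 m/s
Subgeostrophic (V < V_g = 19 m/s), as expected around a low.

17.1 m s⁻¹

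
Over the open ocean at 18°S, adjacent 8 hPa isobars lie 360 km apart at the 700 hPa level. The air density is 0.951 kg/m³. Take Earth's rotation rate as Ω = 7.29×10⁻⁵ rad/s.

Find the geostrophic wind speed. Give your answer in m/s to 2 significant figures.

52 m/s

Coriolis parameter at 18°S:
f = 2Ω sin φ = 2 × 7.29×10⁻⁵ × sin 18° = 4.51×10⁻⁵ s⁻¹
Pressure gradient: |∂P/∂n| = 800 Pa / 360000 m = 2.22×10⁻³ Pa/m
Geostrophic balance (pressure-gradient force = Coriolis force):
V_g = (1/(fρ)) |∂P/∂n| = 2.22×10⁻³ / (4.51×10⁻⁵ × 0.951) = 51.9 m/s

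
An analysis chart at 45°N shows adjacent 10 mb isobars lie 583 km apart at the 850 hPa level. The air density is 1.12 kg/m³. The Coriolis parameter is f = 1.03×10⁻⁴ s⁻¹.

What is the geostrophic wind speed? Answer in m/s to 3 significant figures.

14.9 m/s

Pressure gradient: |∂P/∂n| = 1000 Pa / 583000 m = 1.72×10⁻³ Pa/m
Geostrophic balance (pressure-gradient force = Coriolis force):
V_g = (1/(fρ)) |∂P/∂n| = 1.72×10⁻³ / (1.03×10⁻⁴ × 1.12) = 14.9 m/s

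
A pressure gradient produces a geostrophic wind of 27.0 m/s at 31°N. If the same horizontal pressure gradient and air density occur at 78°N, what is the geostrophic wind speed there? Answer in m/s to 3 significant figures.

With the same pressure gradient and density, V_g ∝ 1/f ∝ 1/sin φ.
V₂ = V₁ · sin φ₁ / sin φ₂ = 27.0 × sin 31° / sin 78°
V₂ = 27.0 × 0.5150/0.9781 = 14.2 m/s

14.2 m/s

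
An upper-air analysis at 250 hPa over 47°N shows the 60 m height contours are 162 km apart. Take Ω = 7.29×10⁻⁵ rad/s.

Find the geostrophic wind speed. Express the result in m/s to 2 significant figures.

34 m/s

Coriolis parameter at 47°N:
f = 2Ω sin φ = 2 × 7.29×10⁻⁵ × sin 47° = 1.07×10⁻⁴ s⁻¹
Height gradient: |∂Z/∂n| = 60 m / 162000 m = 3.70×10⁻⁴
On a pressure surface, geostrophic balance gives V_g = (g/f)|∂Z/∂n|:
V_g = 9.81 × 3.70×10⁻⁴ / 1.07×10⁻⁴ = 34.1 m/s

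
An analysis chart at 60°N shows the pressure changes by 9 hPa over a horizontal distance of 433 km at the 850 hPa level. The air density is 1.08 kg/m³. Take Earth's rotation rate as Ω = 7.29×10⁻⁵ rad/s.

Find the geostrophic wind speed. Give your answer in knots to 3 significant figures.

Coriolis parameter at 60°N:
f = 2Ω sin φ = 2 × 7.29×10⁻⁵ × sin 60° = 1.26×10⁻⁴ s⁻¹
Pressure gradient: |∂P/∂n| = 900 Pa / 433000 m = 2.08×10⁻³ Pa/m
Geostrophic balance (pressure-gradient force = Coriolis force):
V_g = (1/(fρ)) |∂P/∂n| = 2.08×10⁻³ / (1.26×10⁻⁴ × 1.08) = 15.2 m/s
Converting: 15.2 m/s × 1.944 = 29.6 knots

29.6 knots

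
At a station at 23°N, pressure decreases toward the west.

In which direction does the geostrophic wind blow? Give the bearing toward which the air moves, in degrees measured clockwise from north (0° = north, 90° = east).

The pressure-gradient force points toward the west (bearing 270°).
Geostrophic balance: in the Northern Hemisphere the Coriolis force deflects motion to the right, so the geostrophic wind blows 90° to the right of the pressure-gradient force (low pressure on the left).
Rotating 270° by 90° clockwise gives 000° — the wind blows toward the north.

000°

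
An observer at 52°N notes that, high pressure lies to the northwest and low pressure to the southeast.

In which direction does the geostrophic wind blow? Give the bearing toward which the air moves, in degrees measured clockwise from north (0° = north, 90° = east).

The pressure-gradient force points toward the southeast (bearing 135°).
Geostrophic balance: in the Northern Hemisphere the Coriolis force deflects motion to the right, so the geostrophic wind blows 90° to the right of the pressure-gradient force (low pressure on the left).
Rotating 135° by 90° clockwise gives 225° — the wind blows toward the southwest.

225°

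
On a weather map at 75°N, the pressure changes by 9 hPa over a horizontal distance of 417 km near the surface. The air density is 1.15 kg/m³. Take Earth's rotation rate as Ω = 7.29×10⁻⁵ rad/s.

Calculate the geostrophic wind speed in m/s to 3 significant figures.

13.3 m/s

Coriolis parameter at 75°N:
f = 2Ω sin φ = 2 × 7.29×10⁻⁵ × sin 75° = 1.41×10⁻⁴ s⁻¹
Pressure gradient: |∂P/∂n| = 900 Pa / 417000 m = 2.16×10⁻³ Pa/m
Geostrophic balance (pressure-gradient force = Coriolis force):
V_g = (1/(fρ)) |∂P/∂n| = 2.16×10⁻³ / (1.41×10⁻⁴ × 1.15) = 13.3 m/s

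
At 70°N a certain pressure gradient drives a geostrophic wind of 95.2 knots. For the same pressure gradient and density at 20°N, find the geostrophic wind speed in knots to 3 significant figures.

262 knots

With the same pressure gradient and density, V_g ∝ 1/f ∝ 1/sin φ.
V₂ = V₁ · sin φ₁ / sin φ₂ = 95.2 × sin 70° / sin 20°
V₂ = 95.2 × 0.9397/0.3420 = 262 knots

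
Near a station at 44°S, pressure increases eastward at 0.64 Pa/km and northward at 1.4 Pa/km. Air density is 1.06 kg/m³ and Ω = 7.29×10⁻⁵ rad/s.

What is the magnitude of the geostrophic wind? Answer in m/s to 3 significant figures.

Coriolis parameter at 44°S:
f = 2Ω sin φ = 2 × 7.29×10⁻⁵ × sin 44° = 1.01×10⁻⁴ s⁻¹
In the Southern Hemisphere f is negative: f = −1.01×10⁻⁴ s⁻¹.
Component geostrophic relations (x east, y north):
u_g = −(1/(fρ)) ∂P/∂y,  v_g = (1/(fρ)) ∂P/∂x
u_g = −(1.4×10⁻³)/(−1.01×10⁻⁴ × 1.06) = 13.0 m/s;  v_g = (0.64×10⁻³)/(−1.01×10⁻⁴ × 1.06) = −5.96 m/s
|V_g| = √(u_g² + v_g²) = 14.3 m/s

14.3 m/s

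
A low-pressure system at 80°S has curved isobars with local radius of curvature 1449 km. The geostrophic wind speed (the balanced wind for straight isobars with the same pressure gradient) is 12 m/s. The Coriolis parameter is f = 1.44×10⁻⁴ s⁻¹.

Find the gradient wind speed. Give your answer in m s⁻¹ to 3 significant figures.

11.4 m s⁻¹

Around a low, centrifugal force acts outward with Coriolis, so pressure-gradient force balances both:
(1/ρ)|∂P/∂n| = fV + V²/R  →  V² + fR·V − fR·V_g = 0
With fR = 1.44×10⁻⁴ × 1449×10³ m = 209 m/s:
V = [−fR + √((fR)² + 4 fR V_g)]/2 = [−209 + √(209² + 4×209×12)]/2 = 11.4 m/s
Subgeostrophic (V < V_g = 12 m/s), as expected around a low.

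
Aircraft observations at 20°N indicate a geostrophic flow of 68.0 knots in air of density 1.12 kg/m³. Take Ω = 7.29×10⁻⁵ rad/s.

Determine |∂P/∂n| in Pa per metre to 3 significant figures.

1.95×10⁻³ Pa/m

Coriolis parameter at 20°N:
f = 2Ω sin φ = 2 × 7.29×10⁻⁵ × sin 20° = 4.99×10⁻⁵ s⁻¹
Wind speed in SI: 68.0 knots = 35.0 m/s
Geostrophic balance rearranged: |∂P/∂n| = f ρ V_g
|∂P/∂n| = 4.99×10⁻⁵ × 1.12 × 35.0 = 1.95×10⁻³ Pa/m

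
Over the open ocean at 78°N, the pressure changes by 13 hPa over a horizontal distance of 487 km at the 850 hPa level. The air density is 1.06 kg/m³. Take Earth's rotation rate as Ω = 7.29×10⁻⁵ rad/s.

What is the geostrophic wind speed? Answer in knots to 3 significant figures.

34.3 knots

Coriolis parameter at 78°N:
f = 2Ω sin φ = 2 × 7.29×10⁻⁵ × sin 78° = 1.43×10⁻⁴ s⁻¹
Pressure gradient: |∂P/∂n| = 1300 Pa / 487000 m = 2.67×10⁻³ Pa/m
Geostrophic balance (pressure-gradient force = Coriolis force):
V_g = (1/(fρ)) |∂P/∂n| = 2.67×10⁻³ / (1.43×10⁻⁴ × 1.06) = 17.7 m/s
Converting: 17.7 m/s × 1.944 = 34.3 knots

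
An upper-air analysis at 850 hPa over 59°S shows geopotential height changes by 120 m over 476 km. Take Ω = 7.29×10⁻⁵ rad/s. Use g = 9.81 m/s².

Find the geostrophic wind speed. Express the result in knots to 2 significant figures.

38 knots

Coriolis parameter at 59°S:
f = 2Ω sin φ = 2 × 7.29×10⁻⁵ × sin 59° = 1.25×10⁻⁴ s⁻¹
Height gradient: |∂Z/∂n| = 120 m / 476000 m = 2.52×10⁻⁴
On a pressure surface, geostrophic balance gives V_g = (g/f)|∂Z/∂n|:
V_g = 9.81 × 2.52×10⁻⁴ / 1.25×10⁻⁴ = 19.8 m/s
Converting: 19.8 m/s × 1.944 = 38 knots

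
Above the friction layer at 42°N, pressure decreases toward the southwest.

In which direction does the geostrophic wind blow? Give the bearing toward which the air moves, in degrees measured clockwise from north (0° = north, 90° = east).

The pressure-gradient force points toward the southwest (bearing 225°).
Geostrophic balance: in the Northern Hemisphere the Coriolis force deflects motion to the right, so the geostrophic wind blows 90° to the right of the pressure-gradient force (low pressure on the left).
Rotating 225° by 90° clockwise gives 315° — the wind blows toward the northwest.

315°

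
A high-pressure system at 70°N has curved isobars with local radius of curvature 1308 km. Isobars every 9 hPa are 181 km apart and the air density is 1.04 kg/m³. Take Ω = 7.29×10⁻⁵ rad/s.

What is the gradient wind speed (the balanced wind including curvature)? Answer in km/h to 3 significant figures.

Coriolis parameter at 70°N:
f = 2Ω sin φ = 2 × 7.29×10⁻⁵ × sin 70° = 1.37×10⁻⁴ s⁻¹
Pressure gradient: |∂P/∂n| = 900 Pa / 181000 m = 4.97×10⁻³ Pa/m
Geostrophic speed: V_g = |∂P/∂n|/(fρ) = 4.97×10⁻³/(1.37×10⁻⁴ × 1.04) = 34.9 m/s
Around a high, pressure-gradient force acts outward with centrifugal, so Coriolis balances both:
fV = (1/ρ)|∂P/∂n| + V²/R  →  V² − fR·V + fR·V_g = 0
With fR = 1.37×10⁻⁴ × 1308×10³ m = 179 m/s:
V = [fR − √((fR)² − 4 fR V_g)]/2 = [179 − √(179² − 4×179×34.9)]/2 = 47.5 m/s
Supergeostrophic (V > V_g = 34.9 m/s), as expected around a high.
Converting: 47.5 m/s × 3.6 = 171 km/h

171 km/h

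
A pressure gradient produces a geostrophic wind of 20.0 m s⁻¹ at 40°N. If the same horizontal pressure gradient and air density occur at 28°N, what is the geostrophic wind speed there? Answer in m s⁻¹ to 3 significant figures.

27.4 m s⁻¹

With the same pressure gradient and density, V_g ∝ 1/f ∝ 1/sin φ.
V₂ = V₁ · sin φ₁ / sin φ₂ = 20.0 × sin 40° / sin 28°
V₂ = 20.0 × 0.6428/0.4695 = 27.4 m s⁻¹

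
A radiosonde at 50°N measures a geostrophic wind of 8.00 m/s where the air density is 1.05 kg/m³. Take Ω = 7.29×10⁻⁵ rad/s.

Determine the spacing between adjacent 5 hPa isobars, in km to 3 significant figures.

Coriolis parameter at 50°N:
f = 2Ω sin φ = 2 × 7.29×10⁻⁵ × sin 50° = 1.12×10⁻⁴ s⁻¹
Geostrophic balance rearranged: |∂P/∂n| = f ρ V_g
|∂P/∂n| = 1.12×10⁻⁴ × 1.05 × 8.00 = 9.38×10⁻⁴ Pa/m
Isobar spacing: Δn = ΔP/|∂P/∂n| = 500 Pa / 9.38×10⁻⁴ Pa/m = 532941 m ≈ 533 km

533 km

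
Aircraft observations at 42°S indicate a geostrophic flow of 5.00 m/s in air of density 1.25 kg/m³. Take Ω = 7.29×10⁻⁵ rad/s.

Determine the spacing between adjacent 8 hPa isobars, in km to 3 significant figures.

1310 km

Coriolis parameter at 42°S:
f = 2Ω sin φ = 2 × 7.29×10⁻⁵ × sin 42° = 9.76×10⁻⁵ s⁻¹
Geostrophic balance rearranged: |∂P/∂n| = f ρ V_g
|∂P/∂n| = 9.76×10⁻⁵ × 1.25 × 5.00 = 6.10×10⁻⁴ Pa/m
Isobar spacing: Δn = ΔP/|∂P/∂n| = 800 Pa / 6.10×10⁻⁴ Pa/m = 1312023 m ≈ 1310 km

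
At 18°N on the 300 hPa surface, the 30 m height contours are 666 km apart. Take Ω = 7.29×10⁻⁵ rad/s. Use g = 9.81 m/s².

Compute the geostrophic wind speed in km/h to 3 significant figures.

35.3 km/h

Coriolis parameter at 18°N:
f = 2Ω sin φ = 2 × 7.29×10⁻⁵ × sin 18° = 4.51×10⁻⁵ s⁻¹
Height gradient: |∂Z/∂n| = 30 m / 666000 m = 4.50×10⁻⁵
On a pressure surface, geostrophic balance gives V_g = (g/f)|∂Z/∂n|:
V_g = 9.81 × 4.50×10⁻⁵ / 4.51×10⁻⁵ = 9.81 m/s
Converting: 9.81 m/s × 3.6 = 35.3 km/h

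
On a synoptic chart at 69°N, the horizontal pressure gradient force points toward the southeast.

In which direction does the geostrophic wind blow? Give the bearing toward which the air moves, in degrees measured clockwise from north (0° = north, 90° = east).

225°

The pressure-gradient force points toward the southeast (bearing 135°).
Geostrophic balance: in the Northern Hemisphere the Coriolis force deflects motion to the right, so the geostrophic wind blows 90° to the right of the pressure-gradient force (low pressure on the left).
Rotating 135° by 90° clockwise gives 225° — the wind blows toward the southwest.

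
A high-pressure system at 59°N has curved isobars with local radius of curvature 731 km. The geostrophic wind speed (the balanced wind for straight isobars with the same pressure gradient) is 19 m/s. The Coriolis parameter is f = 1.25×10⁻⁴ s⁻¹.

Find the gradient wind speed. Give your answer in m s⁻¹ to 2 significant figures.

Around a high, pressure-gradient force acts outward with centrifugal, so Coriolis balances both:
fV = (1/ρ)|∂P/∂n| + V²/R  →  V² − fR·V + fR·V_g = 0
With fR = 1.25×10⁻⁴ × 731×10³ m = 91.4 m/s:
V = [fR − √((fR)² − 4 fR V_g)]/2 = [91.4 − √(91.4² − 4×91.4×19)]/2 = 26.9 m/s
Supergeostrophic (V > V_g = 19 m/s), as expected around a high.

27 m s⁻¹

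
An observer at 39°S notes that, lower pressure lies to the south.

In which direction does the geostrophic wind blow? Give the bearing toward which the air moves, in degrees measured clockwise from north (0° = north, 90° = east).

The pressure-gradient force points toward the south (bearing 180°).
Geostrophic balance: in the Southern Hemisphere the Coriolis force deflects motion to the left, so the geostrophic wind blows 90° to the left of the pressure-gradient force (low pressure on the right).
Rotating 180° by 90° counterclockwise gives 090° — the wind blows toward the east.

090°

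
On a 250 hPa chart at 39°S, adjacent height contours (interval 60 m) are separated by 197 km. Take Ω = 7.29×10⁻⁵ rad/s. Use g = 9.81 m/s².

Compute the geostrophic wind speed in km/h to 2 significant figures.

120 km/h

Coriolis parameter at 39°S:
f = 2Ω sin φ = 2 × 7.29×10⁻⁵ × sin 39° = 9.18×10⁻⁵ s⁻¹
Height gradient: |∂Z/∂n| = 60 m / 197000 m = 3.05×10⁻⁴
On a pressure surface, geostrophic balance gives V_g = (g/f)|∂Z/∂n|:
V_g = 9.81 × 3.05×10⁻⁴ / 9.18×10⁻⁵ = 32.6 m/s
Converting: 32.6 m/s × 3.6 = 120 km/h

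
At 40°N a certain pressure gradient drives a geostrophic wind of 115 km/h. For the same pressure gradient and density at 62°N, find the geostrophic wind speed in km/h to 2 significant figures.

84 km/h

With the same pressure gradient and density, V_g ∝ 1/f ∝ 1/sin φ.
V₂ = V₁ · sin φ₁ / sin φ₂ = 115 × sin 40° / sin 62°
V₂ = 115 × 0.6428/0.8829 = 84 km/h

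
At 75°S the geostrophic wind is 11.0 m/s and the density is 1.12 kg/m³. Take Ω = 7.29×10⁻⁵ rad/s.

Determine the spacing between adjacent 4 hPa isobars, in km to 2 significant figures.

Coriolis parameter at 75°S:
f = 2Ω sin φ = 2 × 7.29×10⁻⁵ × sin 75° = 1.41×10⁻⁴ s⁻¹
Geostrophic balance rearranged: |∂P/∂n| = f ρ V_g
|∂P/∂n| = 1.41×10⁻⁴ × 1.12 × 11.0 = 1.74×10⁻³ Pa/m
Isobar spacing: Δn = ΔP/|∂P/∂n| = 400 Pa / 1.74×10⁻³ Pa/m = 230541 m ≈ 230 km

230 km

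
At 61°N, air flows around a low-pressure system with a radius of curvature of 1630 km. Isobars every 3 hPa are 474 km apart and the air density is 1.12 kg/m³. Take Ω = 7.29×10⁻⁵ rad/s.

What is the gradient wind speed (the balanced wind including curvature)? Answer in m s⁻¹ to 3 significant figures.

Coriolis parameter at 61°N:
f = 2Ω sin φ = 2 × 7.29×10⁻⁵ × sin 61° = 1.28×10⁻⁴ s⁻¹
Pressure gradient: |∂P/∂n| = 300 Pa / 474000 m = 6.33×10⁻⁴ Pa/m
Geostrophic speed: V_g = |∂P/∂n|/(fρ) = 6.33×10⁻⁴/(1.28×10⁻⁴ × 1.12) = 4.43 m/s
Around a low, centrifugal force acts outward with Coriolis, so pressure-gradient force balances both:
(1/ρ)|∂P/∂n| = fV + V²/R  →  V² + fR·V − fR·V_g = 0
With fR = 1.28×10⁻⁴ × 1630×10³ m = 208 m/s:
V = [−fR + √((fR)² + 4 fR V_g)]/2 = [−208 + √(208² + 4×208×4.43)]/2 = 4.34 m/s
Subgeostrophic (V < V_g = 4.43 m/s), as expected around a low.

4.34 m s⁻¹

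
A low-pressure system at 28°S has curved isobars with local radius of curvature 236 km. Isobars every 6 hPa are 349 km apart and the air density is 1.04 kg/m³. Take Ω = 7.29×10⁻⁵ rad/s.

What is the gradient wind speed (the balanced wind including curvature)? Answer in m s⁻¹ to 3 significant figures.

Coriolis parameter at 28°S:
f = 2Ω sin φ = 2 × 7.29×10⁻⁵ × sin 28° = 6.84×10⁻⁵ s⁻¹
Pressure gradient: |∂P/∂n| = 600 Pa / 349000 m = 1.72×10⁻³ Pa/m
Geostrophic speed: V_g = |∂P/∂n|/(fρ) = 1.72×10⁻³/(6.84×10⁻⁵ × 1.04) = 24.2 m/s
Around a low, centrifugal force acts outward with Coriolis, so pressure-gradient force balances both:
(1/ρ)|∂P/∂n| = fV + V²/R  →  V² + fR·V − fR·V_g = 0
With fR = 6.84×10⁻⁵ × 236×10³ m = 16.2 m/s:
V = [−fR + √((fR)² + 4 fR V_g)]/2 = [−16.2 + √(16.2² + 4×16.2×24.2)]/2 = 13.3 m/s
Subgeostrophic (V < V_g = 24.2 m/s), as expected around a low.

13.3 m s⁻¹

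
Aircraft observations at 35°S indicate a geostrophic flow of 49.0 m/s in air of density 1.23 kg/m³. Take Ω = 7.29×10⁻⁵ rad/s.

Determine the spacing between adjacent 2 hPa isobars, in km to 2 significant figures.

40 km

Coriolis parameter at 35°S:
f = 2Ω sin φ = 2 × 7.29×10⁻⁵ × sin 35° = 8.36×10⁻⁵ s⁻¹
Geostrophic balance rearranged: |∂P/∂n| = f ρ V_g
|∂P/∂n| = 8.36×10⁻⁵ × 1.23 × 49.0 = 5.04×10⁻³ Pa/m
Isobar spacing: Δn = ΔP/|∂P/∂n| = 200 Pa / 5.04×10⁻³ Pa/m = 39681 m ≈ 40 km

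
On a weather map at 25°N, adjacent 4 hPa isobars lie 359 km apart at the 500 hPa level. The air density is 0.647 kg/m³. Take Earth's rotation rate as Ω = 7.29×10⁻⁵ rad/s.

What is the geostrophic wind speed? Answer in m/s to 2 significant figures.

Coriolis parameter at 25°N:
f = 2Ω sin φ = 2 × 7.29×10⁻⁵ × sin 25° = 6.16×10⁻⁵ s⁻¹
Pressure gradient: |∂P/∂n| = 400 Pa / 359000 m = 1.11×10⁻³ Pa/m
Geostrophic balance (pressure-gradient force = Coriolis force):
V_g = (1/(fρ)) |∂P/∂n| = 1.11×10⁻³ / (6.16×10⁻⁵ × 0.647) = 27.9 m/s

28 m/s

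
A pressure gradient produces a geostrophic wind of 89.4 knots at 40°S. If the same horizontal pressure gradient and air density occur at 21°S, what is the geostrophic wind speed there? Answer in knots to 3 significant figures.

With the same pressure gradient and density, V_g ∝ 1/f ∝ 1/sin φ.
V₂ = V₁ · sin φ₁ / sin φ₂ = 89.4 × sin 40° / sin 21°
V₂ = 89.4 × 0.6428/0.3584 = 160 knots

160 knots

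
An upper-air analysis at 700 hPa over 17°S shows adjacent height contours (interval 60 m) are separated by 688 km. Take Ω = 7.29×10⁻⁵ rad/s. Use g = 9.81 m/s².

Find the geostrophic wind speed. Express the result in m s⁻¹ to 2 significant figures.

Coriolis parameter at 17°S:
f = 2Ω sin φ = 2 × 7.29×10⁻⁵ × sin 17° = 4.26×10⁻⁵ s⁻¹
Height gradient: |∂Z/∂n| = 60 m / 688000 m = 8.72×10⁻⁵
On a pressure surface, geostrophic balance gives V_g = (g/f)|∂Z/∂n|:
V_g = 9.81 × 8.72×10⁻⁵ / 4.26×10⁻⁵ = 20.1 m/s

20 m s⁻¹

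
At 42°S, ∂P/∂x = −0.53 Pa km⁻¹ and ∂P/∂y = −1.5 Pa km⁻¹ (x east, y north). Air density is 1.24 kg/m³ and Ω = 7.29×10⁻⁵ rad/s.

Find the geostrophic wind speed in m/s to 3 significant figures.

Coriolis parameter at 42°S:
f = 2Ω sin φ = 2 × 7.29×10⁻⁵ × sin 42° = 9.76×10⁻⁵ s⁻¹
In the Southern Hemisphere f is negative: f = −9.76×10⁻⁵ s⁻¹.
Component geostrophic relations (x east, y north):
u_g = −(1/(fρ)) ∂P/∂y,  v_g = (1/(fρ)) ∂P/∂x
u_g = −(−1.5×10⁻³)/(−9.76×10⁻⁵ × 1.24) = −12.4 m/s;  v_g = (−0.53×10⁻³)/(−9.76×10⁻⁵ × 1.24) = 4.38 m/s
|V_g| = √(u_g² + v_g²) = 13.2 m/s

13.2 m/s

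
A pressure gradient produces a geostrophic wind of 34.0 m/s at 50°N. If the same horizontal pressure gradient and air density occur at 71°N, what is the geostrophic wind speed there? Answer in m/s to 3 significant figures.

27.5 m/s

With the same pressure gradient and density, V_g ∝ 1/f ∝ 1/sin φ.
V₂ = V₁ · sin φ₁ / sin φ₂ = 34.0 × sin 50° / sin 71°
V₂ = 34.0 × 0.7660/0.9455 = 27.5 m/s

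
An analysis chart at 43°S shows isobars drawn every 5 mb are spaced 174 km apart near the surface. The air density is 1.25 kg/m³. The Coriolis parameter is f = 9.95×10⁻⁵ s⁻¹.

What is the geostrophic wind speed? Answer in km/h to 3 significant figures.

Pressure gradient: |∂P/∂n| = 500 Pa / 174000 m = 2.87×10⁻³ Pa/m
Geostrophic balance (pressure-gradient force = Coriolis force):
V_g = (1/(fρ)) |∂P/∂n| = 2.87×10⁻³ / (9.95×10⁻⁵ × 1.25) = 23.1 m/s
Converting: 23.1 m/s × 3.6 = 83.2 km/h

83.2 km/h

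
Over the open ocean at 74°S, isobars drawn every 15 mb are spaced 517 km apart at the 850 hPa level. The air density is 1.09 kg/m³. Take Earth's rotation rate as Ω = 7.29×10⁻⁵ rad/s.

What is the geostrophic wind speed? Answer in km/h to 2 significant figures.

68 km/h

Coriolis parameter at 74°S:
f = 2Ω sin φ = 2 × 7.29×10⁻⁵ × sin 74° = 1.40×10⁻⁴ s⁻¹
Pressure gradient: |∂P/∂n| = 1500 Pa / 517000 m = 2.90×10⁻³ Pa/m
Geostrophic balance (pressure-gradient force = Coriolis force):
V_g = (1/(fρ)) |∂P/∂n| = 2.90×10⁻³ / (1.40×10⁻⁴ × 1.09) = 19.0 m/s
Converting: 19.0 m/s × 3.6 = 68 km/h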